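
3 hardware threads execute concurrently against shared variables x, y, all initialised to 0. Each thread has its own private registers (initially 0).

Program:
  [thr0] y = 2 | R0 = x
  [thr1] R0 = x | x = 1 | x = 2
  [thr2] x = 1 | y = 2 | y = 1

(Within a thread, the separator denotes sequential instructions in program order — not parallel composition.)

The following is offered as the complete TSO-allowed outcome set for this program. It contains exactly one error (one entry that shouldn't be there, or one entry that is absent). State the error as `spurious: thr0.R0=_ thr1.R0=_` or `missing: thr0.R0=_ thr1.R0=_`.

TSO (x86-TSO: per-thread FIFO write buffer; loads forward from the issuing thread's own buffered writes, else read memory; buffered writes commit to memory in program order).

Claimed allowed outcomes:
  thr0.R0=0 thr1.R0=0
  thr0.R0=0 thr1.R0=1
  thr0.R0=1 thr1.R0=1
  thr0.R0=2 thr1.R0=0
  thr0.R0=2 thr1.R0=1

missing: thr0.R0=1 thr1.R0=0

outcome vector order: (thr0.R0,thr1.R0)
TSO (6): 0/0, 0/1, 1/0, 1/1, 2/0, 2/1
TSO∖claimed = {1/0}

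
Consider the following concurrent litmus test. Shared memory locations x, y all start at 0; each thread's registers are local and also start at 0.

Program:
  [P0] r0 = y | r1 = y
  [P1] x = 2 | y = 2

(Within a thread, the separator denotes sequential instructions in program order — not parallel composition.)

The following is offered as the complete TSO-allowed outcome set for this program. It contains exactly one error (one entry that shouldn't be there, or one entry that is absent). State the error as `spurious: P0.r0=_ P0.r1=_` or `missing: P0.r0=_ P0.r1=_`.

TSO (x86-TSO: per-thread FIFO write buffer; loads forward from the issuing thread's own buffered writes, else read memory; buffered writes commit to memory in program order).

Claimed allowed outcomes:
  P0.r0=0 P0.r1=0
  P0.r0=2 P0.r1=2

outcome vector order: (P0.r0,P0.r1)
[TSO] allowed = {00; 02; 22}
TSO∖claimed = {02}

missing: P0.r0=0 P0.r1=2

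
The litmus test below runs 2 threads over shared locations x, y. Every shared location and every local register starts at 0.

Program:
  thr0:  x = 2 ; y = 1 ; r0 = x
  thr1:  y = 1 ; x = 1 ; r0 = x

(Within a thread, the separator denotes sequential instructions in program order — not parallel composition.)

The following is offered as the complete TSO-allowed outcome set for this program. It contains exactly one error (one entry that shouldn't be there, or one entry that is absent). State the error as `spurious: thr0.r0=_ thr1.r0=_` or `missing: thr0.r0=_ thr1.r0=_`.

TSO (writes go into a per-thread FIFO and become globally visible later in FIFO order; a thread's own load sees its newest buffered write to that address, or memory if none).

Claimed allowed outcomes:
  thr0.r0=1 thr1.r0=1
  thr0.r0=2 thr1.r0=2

missing: thr0.r0=2 thr1.r0=1

outcome vector order: (thr0.r0,thr1.r0)
[TSO] allowed = {1/1 2/1 2/2}
TSO∖claimed = {2/1}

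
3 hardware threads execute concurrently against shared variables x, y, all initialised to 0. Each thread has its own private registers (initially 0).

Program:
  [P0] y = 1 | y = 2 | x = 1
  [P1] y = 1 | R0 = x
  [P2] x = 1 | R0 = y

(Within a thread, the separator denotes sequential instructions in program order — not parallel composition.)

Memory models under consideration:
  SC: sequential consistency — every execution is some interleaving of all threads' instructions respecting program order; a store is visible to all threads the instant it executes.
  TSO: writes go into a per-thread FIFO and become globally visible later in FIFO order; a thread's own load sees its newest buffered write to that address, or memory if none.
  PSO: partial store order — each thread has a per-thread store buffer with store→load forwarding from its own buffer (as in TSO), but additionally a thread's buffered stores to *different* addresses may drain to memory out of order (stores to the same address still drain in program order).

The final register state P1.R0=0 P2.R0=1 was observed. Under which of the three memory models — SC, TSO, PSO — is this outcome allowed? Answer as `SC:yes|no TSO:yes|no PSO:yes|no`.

SC:yes TSO:yes PSO:yes

outcome vector order: (P1.R0,P2.R0)
SC: 5 outcomes — {01, 02, 10, 11, 12}
TSO: 6 outcomes — {00, 01, 02, 10, 11, 12}
PSO: 6 outcomes — {00, 01, 02, 10, 11, 12}
target 01 ∈ {SC,TSO,PSO}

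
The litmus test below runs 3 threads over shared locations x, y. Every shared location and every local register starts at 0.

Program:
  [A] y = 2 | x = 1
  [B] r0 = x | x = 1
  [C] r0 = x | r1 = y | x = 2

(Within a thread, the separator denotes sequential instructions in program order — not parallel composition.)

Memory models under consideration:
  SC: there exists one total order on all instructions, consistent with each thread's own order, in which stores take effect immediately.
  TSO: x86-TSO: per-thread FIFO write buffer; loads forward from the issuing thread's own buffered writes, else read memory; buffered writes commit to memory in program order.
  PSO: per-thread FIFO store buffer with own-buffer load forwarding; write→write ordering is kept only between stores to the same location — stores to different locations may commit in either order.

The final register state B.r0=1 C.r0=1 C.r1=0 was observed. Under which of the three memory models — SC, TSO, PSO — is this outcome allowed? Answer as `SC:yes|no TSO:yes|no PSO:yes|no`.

SC:no TSO:no PSO:yes

outcome vector order: (B.r0,C.r0,C.r1)
SC (10): 0/0/0, 0/0/2, 0/1/0, 0/1/2, 1/0/0, 1/0/2, 1/1/2, 2/0/0, 2/0/2, 2/1/2
TSO (10): 0/0/0, 0/0/2, 0/1/0, 0/1/2, 1/0/0, 1/0/2, 1/1/2, 2/0/0, 2/0/2, 2/1/2
PSO (12): 0/0/0, 0/0/2, 0/1/0, 0/1/2, 1/0/0, 1/0/2, 1/1/0, 1/1/2, 2/0/0, 2/0/2, 2/1/0, 2/1/2
target 1/1/0 ∈ {PSO}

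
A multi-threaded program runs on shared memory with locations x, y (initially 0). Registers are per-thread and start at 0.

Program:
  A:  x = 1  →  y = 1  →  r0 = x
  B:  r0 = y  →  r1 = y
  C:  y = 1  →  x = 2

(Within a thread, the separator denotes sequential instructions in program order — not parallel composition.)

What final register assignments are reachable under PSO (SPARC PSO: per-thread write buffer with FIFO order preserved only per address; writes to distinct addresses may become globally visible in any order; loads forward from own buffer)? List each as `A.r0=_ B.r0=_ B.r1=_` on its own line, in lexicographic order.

outcome vector order: (A.r0,B.r0,B.r1)
|PSO outcomes| = 6

A.r0=1 B.r0=0 B.r1=0
A.r0=1 B.r0=0 B.r1=1
A.r0=1 B.r0=1 B.r1=1
A.r0=2 B.r0=0 B.r1=0
A.r0=2 B.r0=0 B.r1=1
A.r0=2 B.r0=1 B.r1=1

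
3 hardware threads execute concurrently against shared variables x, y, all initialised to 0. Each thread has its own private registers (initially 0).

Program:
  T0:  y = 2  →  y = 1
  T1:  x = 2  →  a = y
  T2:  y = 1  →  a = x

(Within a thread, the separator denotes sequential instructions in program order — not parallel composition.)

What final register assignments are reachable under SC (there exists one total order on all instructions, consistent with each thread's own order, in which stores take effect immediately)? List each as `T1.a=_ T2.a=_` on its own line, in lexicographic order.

outcome vector order: (T1.a,T2.a)
|SC outcomes| = 5

T1.a=0 T2.a=2
T1.a=1 T2.a=0
T1.a=1 T2.a=2
T1.a=2 T2.a=0
T1.a=2 T2.a=2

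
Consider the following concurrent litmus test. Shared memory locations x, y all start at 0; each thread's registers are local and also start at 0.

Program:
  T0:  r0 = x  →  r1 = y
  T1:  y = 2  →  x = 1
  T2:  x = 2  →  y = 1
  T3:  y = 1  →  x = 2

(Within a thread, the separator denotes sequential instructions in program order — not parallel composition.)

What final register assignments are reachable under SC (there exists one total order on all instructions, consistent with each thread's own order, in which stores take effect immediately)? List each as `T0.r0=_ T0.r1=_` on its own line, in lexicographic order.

T0.r0=0 T0.r1=0
T0.r0=0 T0.r1=1
T0.r0=0 T0.r1=2
T0.r0=1 T0.r1=1
T0.r0=1 T0.r1=2
T0.r0=2 T0.r1=0
T0.r0=2 T0.r1=1
T0.r0=2 T0.r1=2

outcome vector order: (T0.r0,T0.r1)
|SC outcomes| = 8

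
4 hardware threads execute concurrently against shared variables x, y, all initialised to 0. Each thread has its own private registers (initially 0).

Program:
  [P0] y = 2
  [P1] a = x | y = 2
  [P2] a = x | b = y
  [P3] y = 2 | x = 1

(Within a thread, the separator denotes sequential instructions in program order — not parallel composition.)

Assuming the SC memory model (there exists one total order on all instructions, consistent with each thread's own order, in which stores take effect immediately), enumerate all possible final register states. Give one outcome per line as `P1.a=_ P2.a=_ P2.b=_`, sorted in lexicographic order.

outcome vector order: (P1.a,P2.a,P2.b)
|SC outcomes| = 6

P1.a=0 P2.a=0 P2.b=0
P1.a=0 P2.a=0 P2.b=2
P1.a=0 P2.a=1 P2.b=2
P1.a=1 P2.a=0 P2.b=0
P1.a=1 P2.a=0 P2.b=2
P1.a=1 P2.a=1 P2.b=2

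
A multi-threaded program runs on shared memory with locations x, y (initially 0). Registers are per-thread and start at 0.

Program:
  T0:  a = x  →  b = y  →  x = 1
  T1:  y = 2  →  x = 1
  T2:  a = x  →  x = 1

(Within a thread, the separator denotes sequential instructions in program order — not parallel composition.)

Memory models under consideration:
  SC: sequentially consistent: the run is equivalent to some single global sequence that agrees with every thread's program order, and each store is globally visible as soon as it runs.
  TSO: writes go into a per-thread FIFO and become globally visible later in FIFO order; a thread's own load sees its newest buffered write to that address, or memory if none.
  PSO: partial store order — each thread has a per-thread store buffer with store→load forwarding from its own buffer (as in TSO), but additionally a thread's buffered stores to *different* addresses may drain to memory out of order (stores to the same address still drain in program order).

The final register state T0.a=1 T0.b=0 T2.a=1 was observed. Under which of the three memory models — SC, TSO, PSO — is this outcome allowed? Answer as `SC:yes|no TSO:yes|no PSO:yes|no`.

outcome vector order: (T0.a,T0.b,T2.a)
SC (7): (0,0,0) (0,0,1) (0,2,0) (0,2,1) (1,0,0) (1,2,0) (1,2,1)
TSO (7): (0,0,0) (0,0,1) (0,2,0) (0,2,1) (1,0,0) (1,2,0) (1,2,1)
PSO (8): (0,0,0) (0,0,1) (0,2,0) (0,2,1) (1,0,0) (1,0,1) (1,2,0) (1,2,1)
target (1,0,1) ∈ {PSO}

SC:no TSO:no PSO:yes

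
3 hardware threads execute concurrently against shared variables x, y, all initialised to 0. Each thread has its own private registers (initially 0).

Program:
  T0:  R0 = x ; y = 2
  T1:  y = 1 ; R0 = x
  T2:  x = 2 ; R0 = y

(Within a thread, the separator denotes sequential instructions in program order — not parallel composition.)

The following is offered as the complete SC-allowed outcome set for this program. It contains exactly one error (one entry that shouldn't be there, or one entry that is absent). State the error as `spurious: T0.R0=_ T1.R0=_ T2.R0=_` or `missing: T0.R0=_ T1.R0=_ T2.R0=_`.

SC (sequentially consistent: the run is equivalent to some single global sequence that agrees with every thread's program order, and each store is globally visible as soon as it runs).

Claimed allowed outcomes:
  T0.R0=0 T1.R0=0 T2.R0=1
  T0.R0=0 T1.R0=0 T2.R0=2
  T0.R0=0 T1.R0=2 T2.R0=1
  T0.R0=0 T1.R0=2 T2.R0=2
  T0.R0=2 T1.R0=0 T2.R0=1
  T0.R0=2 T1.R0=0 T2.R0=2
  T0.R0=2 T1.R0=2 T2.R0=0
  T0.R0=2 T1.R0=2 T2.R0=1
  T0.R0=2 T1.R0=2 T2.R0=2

missing: T0.R0=0 T1.R0=2 T2.R0=0

outcome vector order: (T0.R0,T1.R0,T2.R0)
[SC] allowed = {001, 002, 020, 021, 022, 201, 202, 220, 221, 222}
SC∖claimed = {020}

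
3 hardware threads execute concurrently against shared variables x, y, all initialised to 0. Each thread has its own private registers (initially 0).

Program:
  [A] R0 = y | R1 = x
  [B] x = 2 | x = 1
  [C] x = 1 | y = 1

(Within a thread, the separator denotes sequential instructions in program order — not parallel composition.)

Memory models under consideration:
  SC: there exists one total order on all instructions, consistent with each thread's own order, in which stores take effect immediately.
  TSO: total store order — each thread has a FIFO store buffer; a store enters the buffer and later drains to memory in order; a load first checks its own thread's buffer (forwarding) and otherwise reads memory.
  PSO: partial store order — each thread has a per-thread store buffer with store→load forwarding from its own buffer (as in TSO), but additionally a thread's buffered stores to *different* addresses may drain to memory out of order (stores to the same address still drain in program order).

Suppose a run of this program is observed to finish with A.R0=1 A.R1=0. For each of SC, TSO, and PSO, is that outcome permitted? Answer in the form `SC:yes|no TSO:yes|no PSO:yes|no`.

SC:no TSO:no PSO:yes

outcome vector order: (A.R0,A.R1)
SC: 5 outcomes — {<0 0>, <0 1>, <0 2>, <1 1>, <1 2>}
TSO: 5 outcomes — {<0 0>, <0 1>, <0 2>, <1 1>, <1 2>}
PSO: 6 outcomes — {<0 0>, <0 1>, <0 2>, <1 0>, <1 1>, <1 2>}
target <1 0> ∈ {PSO}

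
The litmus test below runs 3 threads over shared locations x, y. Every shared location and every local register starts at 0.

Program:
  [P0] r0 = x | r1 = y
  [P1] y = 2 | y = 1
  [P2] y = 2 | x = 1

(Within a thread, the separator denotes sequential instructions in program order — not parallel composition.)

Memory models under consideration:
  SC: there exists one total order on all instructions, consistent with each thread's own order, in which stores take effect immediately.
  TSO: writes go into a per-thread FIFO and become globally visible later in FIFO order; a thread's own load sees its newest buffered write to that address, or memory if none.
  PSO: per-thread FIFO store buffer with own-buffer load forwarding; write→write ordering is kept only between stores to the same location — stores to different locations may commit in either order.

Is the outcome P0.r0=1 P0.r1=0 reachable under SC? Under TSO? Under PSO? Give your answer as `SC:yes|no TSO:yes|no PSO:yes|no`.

outcome vector order: (P0.r0,P0.r1)
SC (5): 00 01 02 11 12
TSO (5): 00 01 02 11 12
PSO (6): 00 01 02 10 11 12
target 10 ∈ {PSO}

SC:no TSO:no PSO:yes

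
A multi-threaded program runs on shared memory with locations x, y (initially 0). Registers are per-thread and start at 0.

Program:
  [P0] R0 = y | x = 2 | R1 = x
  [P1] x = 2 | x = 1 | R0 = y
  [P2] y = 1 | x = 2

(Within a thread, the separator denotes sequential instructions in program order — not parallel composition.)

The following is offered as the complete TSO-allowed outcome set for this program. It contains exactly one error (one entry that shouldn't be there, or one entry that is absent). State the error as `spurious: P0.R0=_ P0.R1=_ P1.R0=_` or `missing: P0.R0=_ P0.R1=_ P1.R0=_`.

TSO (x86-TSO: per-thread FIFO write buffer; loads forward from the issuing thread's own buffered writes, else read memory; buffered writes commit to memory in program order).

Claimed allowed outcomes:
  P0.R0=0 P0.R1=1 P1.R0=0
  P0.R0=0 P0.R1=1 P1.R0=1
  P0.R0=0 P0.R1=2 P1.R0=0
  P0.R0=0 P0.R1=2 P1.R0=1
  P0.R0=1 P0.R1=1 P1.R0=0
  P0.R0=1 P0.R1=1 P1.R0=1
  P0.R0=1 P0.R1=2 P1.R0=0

missing: P0.R0=1 P0.R1=2 P1.R0=1

outcome vector order: (P0.R0,P0.R1,P1.R0)
under TSO → <0 1 0>, <0 1 1>, <0 2 0>, <0 2 1>, <1 1 0>, <1 1 1>, <1 2 0>, <1 2 1>
TSO∖claimed = {<1 2 1>}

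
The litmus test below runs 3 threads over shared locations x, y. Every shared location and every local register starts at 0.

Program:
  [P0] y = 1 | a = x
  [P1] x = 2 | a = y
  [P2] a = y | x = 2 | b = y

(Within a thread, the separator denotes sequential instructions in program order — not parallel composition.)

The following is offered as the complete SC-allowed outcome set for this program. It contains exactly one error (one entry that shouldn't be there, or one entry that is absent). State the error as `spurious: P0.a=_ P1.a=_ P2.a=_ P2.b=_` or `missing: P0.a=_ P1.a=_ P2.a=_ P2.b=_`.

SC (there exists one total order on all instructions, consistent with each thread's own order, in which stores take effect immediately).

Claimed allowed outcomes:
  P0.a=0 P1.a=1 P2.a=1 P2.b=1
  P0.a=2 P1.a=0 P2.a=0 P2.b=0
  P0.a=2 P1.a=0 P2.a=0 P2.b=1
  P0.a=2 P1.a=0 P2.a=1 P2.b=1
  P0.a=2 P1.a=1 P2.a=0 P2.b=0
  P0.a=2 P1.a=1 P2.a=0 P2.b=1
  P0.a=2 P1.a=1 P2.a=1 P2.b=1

outcome vector order: (P0.a,P1.a,P2.a,P2.b)
SC: 8 outcomes — {0101; 0111; 2000; 2001; 2011; 2100; 2101; 2111}
SC∖claimed = {0101}

missing: P0.a=0 P1.a=1 P2.a=0 P2.b=1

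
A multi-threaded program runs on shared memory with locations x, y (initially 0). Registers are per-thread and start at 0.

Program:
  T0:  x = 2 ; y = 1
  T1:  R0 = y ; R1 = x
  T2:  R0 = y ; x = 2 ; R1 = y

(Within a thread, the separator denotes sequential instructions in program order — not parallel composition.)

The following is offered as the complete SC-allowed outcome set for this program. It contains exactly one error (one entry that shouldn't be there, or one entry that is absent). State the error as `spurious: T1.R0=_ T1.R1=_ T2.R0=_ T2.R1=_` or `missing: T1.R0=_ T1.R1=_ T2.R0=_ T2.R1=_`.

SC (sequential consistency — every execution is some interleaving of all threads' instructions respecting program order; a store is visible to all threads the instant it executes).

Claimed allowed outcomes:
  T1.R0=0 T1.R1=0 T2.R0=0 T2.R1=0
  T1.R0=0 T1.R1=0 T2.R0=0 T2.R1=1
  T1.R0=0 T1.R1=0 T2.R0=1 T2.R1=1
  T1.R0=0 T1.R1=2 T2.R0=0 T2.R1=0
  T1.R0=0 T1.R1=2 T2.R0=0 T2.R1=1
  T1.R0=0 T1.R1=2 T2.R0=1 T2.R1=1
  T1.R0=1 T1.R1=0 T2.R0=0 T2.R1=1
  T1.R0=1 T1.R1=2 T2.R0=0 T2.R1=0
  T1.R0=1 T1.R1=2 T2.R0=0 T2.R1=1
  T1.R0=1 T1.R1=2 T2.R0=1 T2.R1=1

outcome vector order: (T1.R0,T1.R1,T2.R0,T2.R1)
SC (9): 0/0/0/0; 0/0/0/1; 0/0/1/1; 0/2/0/0; 0/2/0/1; 0/2/1/1; 1/2/0/0; 1/2/0/1; 1/2/1/1
claimed∖SC = {1/0/0/1}

spurious: T1.R0=1 T1.R1=0 T2.R0=0 T2.R1=1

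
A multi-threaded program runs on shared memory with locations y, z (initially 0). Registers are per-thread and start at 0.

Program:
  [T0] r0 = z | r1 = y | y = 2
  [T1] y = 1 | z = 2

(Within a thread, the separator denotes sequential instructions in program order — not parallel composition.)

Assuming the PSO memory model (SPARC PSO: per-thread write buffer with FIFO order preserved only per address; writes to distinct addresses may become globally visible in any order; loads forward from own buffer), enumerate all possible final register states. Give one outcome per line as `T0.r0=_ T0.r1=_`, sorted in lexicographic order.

outcome vector order: (T0.r0,T0.r1)
|PSO outcomes| = 4

T0.r0=0 T0.r1=0
T0.r0=0 T0.r1=1
T0.r0=2 T0.r1=0
T0.r0=2 T0.r1=1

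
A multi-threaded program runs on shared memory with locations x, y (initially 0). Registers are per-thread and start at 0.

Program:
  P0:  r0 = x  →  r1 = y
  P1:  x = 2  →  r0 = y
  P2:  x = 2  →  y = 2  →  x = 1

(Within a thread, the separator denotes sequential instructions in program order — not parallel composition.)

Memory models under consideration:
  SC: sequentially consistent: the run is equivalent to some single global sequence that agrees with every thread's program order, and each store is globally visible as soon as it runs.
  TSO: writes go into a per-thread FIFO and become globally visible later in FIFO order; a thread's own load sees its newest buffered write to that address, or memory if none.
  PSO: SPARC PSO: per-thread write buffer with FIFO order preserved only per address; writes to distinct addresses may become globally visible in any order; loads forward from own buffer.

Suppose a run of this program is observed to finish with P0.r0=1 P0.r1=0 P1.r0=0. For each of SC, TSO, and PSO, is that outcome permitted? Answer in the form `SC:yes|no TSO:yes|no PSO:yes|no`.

outcome vector order: (P0.r0,P0.r1,P1.r0)
under SC → 0/0/0, 0/0/2, 0/2/0, 0/2/2, 1/2/0, 1/2/2, 2/0/0, 2/0/2, 2/2/0, 2/2/2
under TSO → 0/0/0, 0/0/2, 0/2/0, 0/2/2, 1/2/0, 1/2/2, 2/0/0, 2/0/2, 2/2/0, 2/2/2
under PSO → 0/0/0, 0/0/2, 0/2/0, 0/2/2, 1/0/0, 1/0/2, 1/2/0, 1/2/2, 2/0/0, 2/0/2, 2/2/0, 2/2/2
target 1/0/0 ∈ {PSO}

SC:no TSO:no PSO:yes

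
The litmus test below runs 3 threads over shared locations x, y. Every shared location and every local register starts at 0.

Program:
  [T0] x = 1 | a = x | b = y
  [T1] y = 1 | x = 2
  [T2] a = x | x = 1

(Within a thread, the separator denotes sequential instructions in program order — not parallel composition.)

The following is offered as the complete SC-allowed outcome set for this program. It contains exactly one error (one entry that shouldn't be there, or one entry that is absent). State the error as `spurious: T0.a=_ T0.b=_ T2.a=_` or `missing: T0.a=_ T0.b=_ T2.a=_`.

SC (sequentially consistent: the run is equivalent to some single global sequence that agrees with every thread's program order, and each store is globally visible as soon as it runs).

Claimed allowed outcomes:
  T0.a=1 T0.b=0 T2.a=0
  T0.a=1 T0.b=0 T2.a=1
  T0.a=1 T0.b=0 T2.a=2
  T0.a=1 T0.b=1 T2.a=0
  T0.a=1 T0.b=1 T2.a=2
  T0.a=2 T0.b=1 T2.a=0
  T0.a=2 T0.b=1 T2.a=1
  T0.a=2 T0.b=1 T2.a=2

outcome vector order: (T0.a,T0.b,T2.a)
[SC] allowed = {1/0/0; 1/0/1; 1/0/2; 1/1/0; 1/1/1; 1/1/2; 2/1/0; 2/1/1; 2/1/2}
SC∖claimed = {1/1/1}

missing: T0.a=1 T0.b=1 T2.a=1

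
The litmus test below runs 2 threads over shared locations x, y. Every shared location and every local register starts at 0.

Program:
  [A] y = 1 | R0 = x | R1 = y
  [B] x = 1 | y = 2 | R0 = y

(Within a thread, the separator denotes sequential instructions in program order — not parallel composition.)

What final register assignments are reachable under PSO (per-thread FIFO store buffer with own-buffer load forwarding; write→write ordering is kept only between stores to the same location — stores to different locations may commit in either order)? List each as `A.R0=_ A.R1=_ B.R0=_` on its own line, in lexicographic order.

A.R0=0 A.R1=1 B.R0=1
A.R0=0 A.R1=1 B.R0=2
A.R0=0 A.R1=2 B.R0=2
A.R0=1 A.R1=1 B.R0=1
A.R0=1 A.R1=1 B.R0=2
A.R0=1 A.R1=2 B.R0=2

outcome vector order: (A.R0,A.R1,B.R0)
|PSO outcomes| = 6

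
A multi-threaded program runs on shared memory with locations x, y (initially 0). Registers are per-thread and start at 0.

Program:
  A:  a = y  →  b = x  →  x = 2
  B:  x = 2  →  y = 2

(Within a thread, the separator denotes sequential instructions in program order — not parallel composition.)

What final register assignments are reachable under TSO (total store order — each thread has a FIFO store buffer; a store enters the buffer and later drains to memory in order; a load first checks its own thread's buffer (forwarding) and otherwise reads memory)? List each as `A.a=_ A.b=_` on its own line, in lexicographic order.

outcome vector order: (A.a,A.b)
|TSO outcomes| = 3

A.a=0 A.b=0
A.a=0 A.b=2
A.a=2 A.b=2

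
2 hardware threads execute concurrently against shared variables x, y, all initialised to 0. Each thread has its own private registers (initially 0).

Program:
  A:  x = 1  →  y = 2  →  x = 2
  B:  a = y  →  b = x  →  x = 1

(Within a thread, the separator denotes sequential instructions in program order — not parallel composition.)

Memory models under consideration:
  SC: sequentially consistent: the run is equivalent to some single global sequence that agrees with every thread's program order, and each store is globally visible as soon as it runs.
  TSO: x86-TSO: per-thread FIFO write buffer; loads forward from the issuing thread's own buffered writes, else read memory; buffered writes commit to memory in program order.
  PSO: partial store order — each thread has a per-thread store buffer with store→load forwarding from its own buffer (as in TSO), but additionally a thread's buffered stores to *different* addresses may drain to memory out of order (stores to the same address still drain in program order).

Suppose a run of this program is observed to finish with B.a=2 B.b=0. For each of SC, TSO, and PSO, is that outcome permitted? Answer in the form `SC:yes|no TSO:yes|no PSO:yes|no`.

outcome vector order: (B.a,B.b)
[SC] allowed = {00, 01, 02, 21, 22}
[TSO] allowed = {00, 01, 02, 21, 22}
[PSO] allowed = {00, 01, 02, 20, 21, 22}
target 20 ∈ {PSO}

SC:no TSO:no PSO:yes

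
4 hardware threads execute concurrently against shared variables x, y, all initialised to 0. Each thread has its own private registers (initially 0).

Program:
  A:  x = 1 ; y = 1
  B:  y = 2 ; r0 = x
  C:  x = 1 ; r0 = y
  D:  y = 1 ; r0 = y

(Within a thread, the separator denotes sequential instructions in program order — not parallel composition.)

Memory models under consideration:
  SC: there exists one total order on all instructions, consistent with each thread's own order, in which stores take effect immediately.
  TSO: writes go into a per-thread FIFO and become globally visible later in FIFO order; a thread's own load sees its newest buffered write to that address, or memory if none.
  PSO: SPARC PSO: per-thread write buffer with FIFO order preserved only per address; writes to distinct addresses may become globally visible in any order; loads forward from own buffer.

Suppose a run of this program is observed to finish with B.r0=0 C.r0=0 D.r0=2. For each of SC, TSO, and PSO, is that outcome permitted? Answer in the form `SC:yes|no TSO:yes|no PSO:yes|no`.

SC:no TSO:yes PSO:yes

outcome vector order: (B.r0,C.r0,D.r0)
under SC → <0 1 1> <0 1 2> <0 2 1> <0 2 2> <1 0 1> <1 0 2> <1 1 1> <1 1 2> <1 2 1> <1 2 2>
under TSO → <0 0 1> <0 0 2> <0 1 1> <0 1 2> <0 2 1> <0 2 2> <1 0 1> <1 0 2> <1 1 1> <1 1 2> <1 2 1> <1 2 2>
under PSO → <0 0 1> <0 0 2> <0 1 1> <0 1 2> <0 2 1> <0 2 2> <1 0 1> <1 0 2> <1 1 1> <1 1 2> <1 2 1> <1 2 2>
target <0 0 2> ∈ {TSO,PSO}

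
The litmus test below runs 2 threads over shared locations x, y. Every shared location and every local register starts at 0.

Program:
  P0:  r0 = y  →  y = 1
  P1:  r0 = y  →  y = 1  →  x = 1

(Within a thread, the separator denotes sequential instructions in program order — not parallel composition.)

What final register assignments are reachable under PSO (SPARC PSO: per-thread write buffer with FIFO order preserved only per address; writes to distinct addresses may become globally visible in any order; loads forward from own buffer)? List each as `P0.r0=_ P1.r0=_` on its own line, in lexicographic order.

outcome vector order: (P0.r0,P1.r0)
|PSO outcomes| = 3

P0.r0=0 P1.r0=0
P0.r0=0 P1.r0=1
P0.r0=1 P1.r0=0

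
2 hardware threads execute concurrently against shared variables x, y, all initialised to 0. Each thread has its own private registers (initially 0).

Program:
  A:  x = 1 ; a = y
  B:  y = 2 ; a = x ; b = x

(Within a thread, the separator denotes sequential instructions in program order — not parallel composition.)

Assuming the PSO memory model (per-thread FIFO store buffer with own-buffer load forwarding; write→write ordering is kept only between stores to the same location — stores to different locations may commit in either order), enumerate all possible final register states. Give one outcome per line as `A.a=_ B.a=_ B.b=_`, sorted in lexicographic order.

A.a=0 B.a=0 B.b=0
A.a=0 B.a=0 B.b=1
A.a=0 B.a=1 B.b=1
A.a=2 B.a=0 B.b=0
A.a=2 B.a=0 B.b=1
A.a=2 B.a=1 B.b=1

outcome vector order: (A.a,B.a,B.b)
|PSO outcomes| = 6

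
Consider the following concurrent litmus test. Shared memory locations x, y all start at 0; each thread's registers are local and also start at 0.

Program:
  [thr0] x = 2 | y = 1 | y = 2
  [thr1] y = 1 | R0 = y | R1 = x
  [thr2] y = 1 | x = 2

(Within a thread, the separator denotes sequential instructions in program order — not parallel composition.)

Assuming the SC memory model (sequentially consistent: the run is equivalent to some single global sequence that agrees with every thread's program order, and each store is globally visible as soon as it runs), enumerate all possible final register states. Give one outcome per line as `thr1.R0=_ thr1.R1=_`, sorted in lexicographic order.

outcome vector order: (thr1.R0,thr1.R1)
|SC outcomes| = 3

thr1.R0=1 thr1.R1=0
thr1.R0=1 thr1.R1=2
thr1.R0=2 thr1.R1=2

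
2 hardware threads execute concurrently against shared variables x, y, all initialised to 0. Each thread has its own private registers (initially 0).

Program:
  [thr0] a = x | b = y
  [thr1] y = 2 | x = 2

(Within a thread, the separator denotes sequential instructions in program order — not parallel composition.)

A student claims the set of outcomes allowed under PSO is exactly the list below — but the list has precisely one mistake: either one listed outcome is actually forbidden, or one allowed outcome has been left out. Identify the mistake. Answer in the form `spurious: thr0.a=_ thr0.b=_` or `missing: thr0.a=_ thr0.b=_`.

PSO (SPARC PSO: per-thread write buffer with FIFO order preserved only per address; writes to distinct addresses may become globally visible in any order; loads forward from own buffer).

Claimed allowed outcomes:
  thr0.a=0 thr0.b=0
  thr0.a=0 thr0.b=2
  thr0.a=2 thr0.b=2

outcome vector order: (thr0.a,thr0.b)
PSO: 4 outcomes — {0/0, 0/2, 2/0, 2/2}
PSO∖claimed = {2/0}

missing: thr0.a=2 thr0.b=0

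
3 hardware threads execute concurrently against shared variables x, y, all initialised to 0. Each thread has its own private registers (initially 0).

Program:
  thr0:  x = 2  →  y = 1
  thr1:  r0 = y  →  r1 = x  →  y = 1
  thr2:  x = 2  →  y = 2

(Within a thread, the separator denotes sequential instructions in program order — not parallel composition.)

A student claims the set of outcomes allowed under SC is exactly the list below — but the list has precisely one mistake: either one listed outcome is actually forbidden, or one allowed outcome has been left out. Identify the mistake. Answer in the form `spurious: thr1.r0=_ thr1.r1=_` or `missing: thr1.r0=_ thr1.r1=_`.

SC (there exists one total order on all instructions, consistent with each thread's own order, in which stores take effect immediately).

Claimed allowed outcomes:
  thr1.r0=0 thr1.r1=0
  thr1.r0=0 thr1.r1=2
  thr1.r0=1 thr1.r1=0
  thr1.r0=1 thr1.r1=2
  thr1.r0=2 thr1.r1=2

spurious: thr1.r0=1 thr1.r1=0

outcome vector order: (thr1.r0,thr1.r1)
under SC → <0 0>, <0 2>, <1 2>, <2 2>
claimed∖SC = {<1 0>}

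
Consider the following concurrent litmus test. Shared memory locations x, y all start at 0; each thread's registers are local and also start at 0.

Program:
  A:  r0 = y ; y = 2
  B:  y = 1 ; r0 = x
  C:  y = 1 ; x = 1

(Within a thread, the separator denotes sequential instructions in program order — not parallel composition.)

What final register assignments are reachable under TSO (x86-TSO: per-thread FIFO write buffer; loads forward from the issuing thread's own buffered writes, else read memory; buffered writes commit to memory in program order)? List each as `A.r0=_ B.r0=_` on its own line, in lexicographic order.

outcome vector order: (A.r0,B.r0)
|TSO outcomes| = 4

A.r0=0 B.r0=0
A.r0=0 B.r0=1
A.r0=1 B.r0=0
A.r0=1 B.r0=1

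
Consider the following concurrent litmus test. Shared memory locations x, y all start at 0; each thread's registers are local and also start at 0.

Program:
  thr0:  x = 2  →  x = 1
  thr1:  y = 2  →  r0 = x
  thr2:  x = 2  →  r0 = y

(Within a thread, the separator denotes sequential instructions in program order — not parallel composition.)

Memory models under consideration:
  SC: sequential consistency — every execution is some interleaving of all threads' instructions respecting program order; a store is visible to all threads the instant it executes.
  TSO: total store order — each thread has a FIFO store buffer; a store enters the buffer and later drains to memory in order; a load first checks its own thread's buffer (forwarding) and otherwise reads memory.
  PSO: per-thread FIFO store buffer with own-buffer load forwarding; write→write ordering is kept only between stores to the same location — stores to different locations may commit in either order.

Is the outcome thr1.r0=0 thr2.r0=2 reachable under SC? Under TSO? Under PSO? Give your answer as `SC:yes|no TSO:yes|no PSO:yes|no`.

SC:yes TSO:yes PSO:yes

outcome vector order: (thr1.r0,thr2.r0)
[SC] allowed = {(0,2), (1,0), (1,2), (2,0), (2,2)}
[TSO] allowed = {(0,0), (0,2), (1,0), (1,2), (2,0), (2,2)}
[PSO] allowed = {(0,0), (0,2), (1,0), (1,2), (2,0), (2,2)}
target (0,2) ∈ {SC,TSO,PSO}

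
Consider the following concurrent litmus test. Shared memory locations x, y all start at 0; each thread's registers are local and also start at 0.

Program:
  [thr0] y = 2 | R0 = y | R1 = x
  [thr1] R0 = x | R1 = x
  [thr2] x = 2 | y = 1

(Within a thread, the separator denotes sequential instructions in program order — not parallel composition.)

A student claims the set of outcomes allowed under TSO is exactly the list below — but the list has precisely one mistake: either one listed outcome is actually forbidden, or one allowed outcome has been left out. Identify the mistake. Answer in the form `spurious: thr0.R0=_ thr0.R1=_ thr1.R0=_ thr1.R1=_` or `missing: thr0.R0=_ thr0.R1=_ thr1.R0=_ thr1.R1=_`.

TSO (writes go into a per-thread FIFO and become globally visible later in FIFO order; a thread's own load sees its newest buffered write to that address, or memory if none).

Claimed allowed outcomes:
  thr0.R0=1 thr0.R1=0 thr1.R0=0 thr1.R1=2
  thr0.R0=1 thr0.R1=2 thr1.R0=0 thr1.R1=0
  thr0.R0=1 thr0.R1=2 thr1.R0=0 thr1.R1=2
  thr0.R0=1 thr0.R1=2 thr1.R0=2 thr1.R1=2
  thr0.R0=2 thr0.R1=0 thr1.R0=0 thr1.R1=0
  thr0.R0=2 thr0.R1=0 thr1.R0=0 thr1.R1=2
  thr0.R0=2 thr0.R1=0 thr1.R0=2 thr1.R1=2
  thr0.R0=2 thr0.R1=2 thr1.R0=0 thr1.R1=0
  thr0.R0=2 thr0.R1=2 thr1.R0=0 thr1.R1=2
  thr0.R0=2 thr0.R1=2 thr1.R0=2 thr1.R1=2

outcome vector order: (thr0.R0,thr0.R1,thr1.R0,thr1.R1)
[TSO] allowed = {(1,2,0,0) (1,2,0,2) (1,2,2,2) (2,0,0,0) (2,0,0,2) (2,0,2,2) (2,2,0,0) (2,2,0,2) (2,2,2,2)}
claimed∖TSO = {(1,0,0,2)}

spurious: thr0.R0=1 thr0.R1=0 thr1.R0=0 thr1.R1=2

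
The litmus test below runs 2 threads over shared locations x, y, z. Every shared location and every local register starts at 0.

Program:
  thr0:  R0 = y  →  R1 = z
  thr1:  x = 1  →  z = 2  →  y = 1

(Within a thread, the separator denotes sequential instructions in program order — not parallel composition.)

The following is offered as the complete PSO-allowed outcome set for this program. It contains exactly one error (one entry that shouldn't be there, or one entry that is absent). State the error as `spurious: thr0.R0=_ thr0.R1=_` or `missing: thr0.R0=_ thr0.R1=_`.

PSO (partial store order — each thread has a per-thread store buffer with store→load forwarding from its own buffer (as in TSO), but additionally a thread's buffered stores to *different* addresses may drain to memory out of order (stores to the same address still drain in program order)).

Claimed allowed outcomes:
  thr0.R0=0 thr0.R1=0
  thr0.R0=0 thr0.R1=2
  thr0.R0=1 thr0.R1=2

outcome vector order: (thr0.R0,thr0.R1)
PSO (4): 0/0; 0/2; 1/0; 1/2
PSO∖claimed = {1/0}

missing: thr0.R0=1 thr0.R1=0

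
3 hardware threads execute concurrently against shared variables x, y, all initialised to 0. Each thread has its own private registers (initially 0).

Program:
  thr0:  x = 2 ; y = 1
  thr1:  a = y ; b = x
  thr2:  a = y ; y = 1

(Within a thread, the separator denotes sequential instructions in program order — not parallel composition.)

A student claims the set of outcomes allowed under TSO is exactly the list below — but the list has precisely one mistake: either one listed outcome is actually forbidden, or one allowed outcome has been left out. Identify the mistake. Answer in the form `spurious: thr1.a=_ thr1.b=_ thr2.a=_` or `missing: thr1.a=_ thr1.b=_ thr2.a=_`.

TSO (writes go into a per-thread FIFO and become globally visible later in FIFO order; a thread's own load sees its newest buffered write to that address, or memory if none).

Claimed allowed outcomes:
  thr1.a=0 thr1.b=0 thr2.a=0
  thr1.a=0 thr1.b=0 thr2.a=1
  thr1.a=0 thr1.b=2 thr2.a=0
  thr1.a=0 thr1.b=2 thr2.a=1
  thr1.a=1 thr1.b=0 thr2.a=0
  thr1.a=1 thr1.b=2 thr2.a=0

missing: thr1.a=1 thr1.b=2 thr2.a=1

outcome vector order: (thr1.a,thr1.b,thr2.a)
under TSO → 000; 001; 020; 021; 100; 120; 121
TSO∖claimed = {121}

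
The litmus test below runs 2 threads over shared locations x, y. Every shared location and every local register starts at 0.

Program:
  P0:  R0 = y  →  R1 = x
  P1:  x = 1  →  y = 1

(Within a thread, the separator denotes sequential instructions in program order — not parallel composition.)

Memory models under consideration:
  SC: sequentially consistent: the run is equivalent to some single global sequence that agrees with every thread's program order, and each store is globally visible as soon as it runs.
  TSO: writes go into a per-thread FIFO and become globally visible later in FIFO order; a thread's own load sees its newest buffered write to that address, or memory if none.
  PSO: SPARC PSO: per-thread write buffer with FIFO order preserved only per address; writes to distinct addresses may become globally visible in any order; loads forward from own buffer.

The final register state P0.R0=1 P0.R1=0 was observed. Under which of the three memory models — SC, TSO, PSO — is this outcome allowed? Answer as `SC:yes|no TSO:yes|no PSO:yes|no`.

outcome vector order: (P0.R0,P0.R1)
[SC] allowed = {0/0; 0/1; 1/1}
[TSO] allowed = {0/0; 0/1; 1/1}
[PSO] allowed = {0/0; 0/1; 1/0; 1/1}
target 1/0 ∈ {PSO}

SC:no TSO:no PSO:yes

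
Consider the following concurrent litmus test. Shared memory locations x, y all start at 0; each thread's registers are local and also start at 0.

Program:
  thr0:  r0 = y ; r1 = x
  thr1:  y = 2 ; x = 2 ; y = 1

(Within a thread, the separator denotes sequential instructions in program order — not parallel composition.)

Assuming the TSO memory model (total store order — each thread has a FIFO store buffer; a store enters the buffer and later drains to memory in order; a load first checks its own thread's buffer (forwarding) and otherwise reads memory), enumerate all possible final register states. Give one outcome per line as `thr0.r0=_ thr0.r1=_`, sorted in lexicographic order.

thr0.r0=0 thr0.r1=0
thr0.r0=0 thr0.r1=2
thr0.r0=1 thr0.r1=2
thr0.r0=2 thr0.r1=0
thr0.r0=2 thr0.r1=2

outcome vector order: (thr0.r0,thr0.r1)
|TSO outcomes| = 5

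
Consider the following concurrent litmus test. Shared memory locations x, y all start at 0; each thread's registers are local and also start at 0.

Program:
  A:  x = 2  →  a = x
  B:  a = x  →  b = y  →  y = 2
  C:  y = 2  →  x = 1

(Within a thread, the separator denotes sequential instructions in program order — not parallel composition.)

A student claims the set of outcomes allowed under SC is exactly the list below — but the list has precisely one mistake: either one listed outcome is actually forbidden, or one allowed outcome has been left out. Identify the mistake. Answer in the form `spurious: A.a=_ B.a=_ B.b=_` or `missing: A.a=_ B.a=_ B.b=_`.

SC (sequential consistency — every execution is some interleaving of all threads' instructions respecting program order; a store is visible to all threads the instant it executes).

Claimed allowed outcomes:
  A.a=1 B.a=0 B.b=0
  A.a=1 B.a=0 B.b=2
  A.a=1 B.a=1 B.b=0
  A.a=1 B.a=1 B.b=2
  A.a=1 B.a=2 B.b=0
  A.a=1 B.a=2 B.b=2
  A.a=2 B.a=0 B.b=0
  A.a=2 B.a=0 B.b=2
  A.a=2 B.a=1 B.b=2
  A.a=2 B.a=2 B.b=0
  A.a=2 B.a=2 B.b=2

outcome vector order: (A.a,B.a,B.b)
SC: 10 outcomes — {100, 102, 112, 120, 122, 200, 202, 212, 220, 222}
claimed∖SC = {110}

spurious: A.a=1 B.a=1 B.b=0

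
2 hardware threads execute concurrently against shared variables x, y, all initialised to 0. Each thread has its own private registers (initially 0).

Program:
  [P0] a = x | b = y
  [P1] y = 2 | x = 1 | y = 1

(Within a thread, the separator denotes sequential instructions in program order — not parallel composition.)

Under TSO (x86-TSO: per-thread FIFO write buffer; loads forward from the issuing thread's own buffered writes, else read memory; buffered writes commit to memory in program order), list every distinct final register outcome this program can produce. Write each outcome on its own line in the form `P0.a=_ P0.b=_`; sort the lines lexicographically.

outcome vector order: (P0.a,P0.b)
|TSO outcomes| = 5

P0.a=0 P0.b=0
P0.a=0 P0.b=1
P0.a=0 P0.b=2
P0.a=1 P0.b=1
P0.a=1 P0.b=2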